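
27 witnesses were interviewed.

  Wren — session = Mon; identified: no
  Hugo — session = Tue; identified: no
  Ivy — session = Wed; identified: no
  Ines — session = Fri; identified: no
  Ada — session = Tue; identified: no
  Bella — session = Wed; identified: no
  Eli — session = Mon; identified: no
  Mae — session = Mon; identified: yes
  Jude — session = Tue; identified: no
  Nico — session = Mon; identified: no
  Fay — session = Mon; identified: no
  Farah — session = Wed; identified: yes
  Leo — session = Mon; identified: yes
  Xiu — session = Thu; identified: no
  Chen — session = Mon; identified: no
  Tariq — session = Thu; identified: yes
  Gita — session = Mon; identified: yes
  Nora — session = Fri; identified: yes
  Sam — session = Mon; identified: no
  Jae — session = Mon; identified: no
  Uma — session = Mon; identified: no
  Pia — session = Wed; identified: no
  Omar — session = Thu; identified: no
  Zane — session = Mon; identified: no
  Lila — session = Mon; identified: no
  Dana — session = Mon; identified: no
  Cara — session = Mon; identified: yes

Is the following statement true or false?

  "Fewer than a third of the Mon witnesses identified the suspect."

True

'Fewer than a third of the Mon witnesses identified the suspect' holds iff |A ∩ B| / |A| < 1/3.
|A| = 15, |A ∩ B| = 4, |A ∖ B| = 11.
|A ∩ B|/|A| = 4/15, so the statement is true.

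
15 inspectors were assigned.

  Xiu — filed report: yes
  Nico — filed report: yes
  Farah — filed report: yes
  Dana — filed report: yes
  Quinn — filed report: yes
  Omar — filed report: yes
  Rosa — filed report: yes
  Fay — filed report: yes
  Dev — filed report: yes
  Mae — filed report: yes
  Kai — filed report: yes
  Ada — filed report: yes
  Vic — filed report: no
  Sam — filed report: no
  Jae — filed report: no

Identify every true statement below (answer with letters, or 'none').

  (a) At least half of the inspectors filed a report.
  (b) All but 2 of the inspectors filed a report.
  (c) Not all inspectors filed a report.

(a), (c)

|A| = 15, |A ∩ B| = 12, |A ∖ B| = 3.
(a) |A ∩ B| ≥ |A ∖ B|: holds.
(b) |A ∖ B| = 2: fails.
(c) A ⊄ B (|A ∖ B| ≥ 1): holds.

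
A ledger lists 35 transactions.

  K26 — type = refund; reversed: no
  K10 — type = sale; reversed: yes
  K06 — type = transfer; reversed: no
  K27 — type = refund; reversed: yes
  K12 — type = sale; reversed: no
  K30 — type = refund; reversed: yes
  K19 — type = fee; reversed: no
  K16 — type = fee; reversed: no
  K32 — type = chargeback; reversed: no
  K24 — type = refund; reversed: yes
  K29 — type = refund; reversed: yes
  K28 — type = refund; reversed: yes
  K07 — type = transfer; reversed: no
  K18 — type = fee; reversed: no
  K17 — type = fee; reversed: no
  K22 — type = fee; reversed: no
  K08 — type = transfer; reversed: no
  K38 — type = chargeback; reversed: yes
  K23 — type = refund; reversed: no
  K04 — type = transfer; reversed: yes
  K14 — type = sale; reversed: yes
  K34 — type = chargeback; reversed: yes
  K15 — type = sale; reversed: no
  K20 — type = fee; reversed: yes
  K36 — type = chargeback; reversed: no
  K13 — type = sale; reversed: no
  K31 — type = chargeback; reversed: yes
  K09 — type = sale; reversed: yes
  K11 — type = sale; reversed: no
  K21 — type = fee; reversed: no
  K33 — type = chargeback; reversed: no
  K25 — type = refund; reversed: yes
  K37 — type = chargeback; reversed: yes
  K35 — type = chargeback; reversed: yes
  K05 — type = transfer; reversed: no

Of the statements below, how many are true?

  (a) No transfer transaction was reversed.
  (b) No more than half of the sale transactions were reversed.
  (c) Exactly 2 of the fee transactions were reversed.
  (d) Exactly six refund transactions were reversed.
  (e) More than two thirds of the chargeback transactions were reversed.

2

(a) transfer: |A| = 5, |A ∩ B| = 1; needs A ∩ B = ∅ (|A ∩ B| = 0) — false.
(b) sale: |A| = 7, |A ∩ B| = 3; needs |A ∩ B| ≤ |A ∖ B| — true.
(c) fee: |A| = 7, |A ∩ B| = 1; needs |A ∩ B| = 2 — false.
(d) refund: |A| = 8, |A ∩ B| = 6; needs |A ∩ B| = 6 — true.
(e) chargeback: |A| = 8, |A ∩ B| = 5; needs |A ∩ B| / |A| > 2/3 — false.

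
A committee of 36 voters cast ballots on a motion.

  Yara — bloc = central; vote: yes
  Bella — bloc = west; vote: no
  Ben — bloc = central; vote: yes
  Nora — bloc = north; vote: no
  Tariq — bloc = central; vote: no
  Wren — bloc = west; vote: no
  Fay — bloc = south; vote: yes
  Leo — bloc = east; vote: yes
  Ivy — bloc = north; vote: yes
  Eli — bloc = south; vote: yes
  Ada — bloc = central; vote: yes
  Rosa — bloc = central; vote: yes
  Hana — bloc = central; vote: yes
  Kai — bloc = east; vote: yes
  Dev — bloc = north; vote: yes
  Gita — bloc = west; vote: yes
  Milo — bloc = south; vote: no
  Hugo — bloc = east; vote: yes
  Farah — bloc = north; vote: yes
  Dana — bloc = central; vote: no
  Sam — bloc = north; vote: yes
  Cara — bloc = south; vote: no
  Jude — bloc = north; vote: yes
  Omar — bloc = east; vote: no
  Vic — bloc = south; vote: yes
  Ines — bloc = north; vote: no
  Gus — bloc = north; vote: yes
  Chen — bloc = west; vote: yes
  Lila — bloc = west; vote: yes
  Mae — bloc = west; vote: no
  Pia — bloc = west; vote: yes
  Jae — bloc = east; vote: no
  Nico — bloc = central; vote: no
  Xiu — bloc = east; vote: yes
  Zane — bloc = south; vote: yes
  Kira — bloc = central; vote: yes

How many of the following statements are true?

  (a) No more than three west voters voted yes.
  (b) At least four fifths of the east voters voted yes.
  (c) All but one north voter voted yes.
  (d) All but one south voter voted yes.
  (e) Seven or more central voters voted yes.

0

(a) west: |A| = 7, |A ∩ B| = 4; needs |A ∩ B| ≤ 3 — false.
(b) east: |A| = 6, |A ∩ B| = 4; needs |A ∩ B| / |A| ≥ 4/5 — false.
(c) north: |A| = 8, |A ∩ B| = 6; needs |A ∖ B| = 1 — false.
(d) south: |A| = 6, |A ∩ B| = 4; needs |A ∖ B| = 1 — false.
(e) central: |A| = 9, |A ∩ B| = 6; needs |A ∩ B| ≥ 7 — false.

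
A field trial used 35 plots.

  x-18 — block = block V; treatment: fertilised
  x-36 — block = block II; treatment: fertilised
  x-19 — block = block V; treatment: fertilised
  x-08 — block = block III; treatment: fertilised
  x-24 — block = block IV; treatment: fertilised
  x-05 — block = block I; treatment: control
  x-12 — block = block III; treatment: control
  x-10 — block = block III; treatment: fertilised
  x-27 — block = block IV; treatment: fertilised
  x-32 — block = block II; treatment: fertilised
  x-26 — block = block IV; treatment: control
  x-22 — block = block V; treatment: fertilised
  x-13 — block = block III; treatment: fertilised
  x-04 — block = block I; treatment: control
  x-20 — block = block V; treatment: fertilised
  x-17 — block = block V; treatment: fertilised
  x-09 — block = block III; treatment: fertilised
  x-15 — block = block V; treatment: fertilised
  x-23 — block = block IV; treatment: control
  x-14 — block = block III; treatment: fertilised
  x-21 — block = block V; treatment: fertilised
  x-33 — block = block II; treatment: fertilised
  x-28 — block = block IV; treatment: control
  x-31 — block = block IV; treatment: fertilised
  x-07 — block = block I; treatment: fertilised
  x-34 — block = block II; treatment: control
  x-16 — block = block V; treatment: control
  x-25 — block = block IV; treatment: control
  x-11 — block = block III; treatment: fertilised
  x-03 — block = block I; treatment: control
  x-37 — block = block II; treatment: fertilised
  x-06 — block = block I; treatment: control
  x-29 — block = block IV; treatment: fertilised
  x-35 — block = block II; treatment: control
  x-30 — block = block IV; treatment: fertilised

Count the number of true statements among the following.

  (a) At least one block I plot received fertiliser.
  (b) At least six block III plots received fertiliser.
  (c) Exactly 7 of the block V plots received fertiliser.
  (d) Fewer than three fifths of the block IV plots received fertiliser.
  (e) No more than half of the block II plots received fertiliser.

(a) block I: |A| = 5, |A ∩ B| = 1; needs A ∩ B ≠ ∅ (|A ∩ B| ≥ 1) — true.
(b) block III: |A| = 7, |A ∩ B| = 6; needs |A ∩ B| ≥ 6 — true.
(c) block V: |A| = 8, |A ∩ B| = 7; needs |A ∩ B| = 7 — true.
(d) block IV: |A| = 9, |A ∩ B| = 5; needs |A ∩ B| / |A| < 3/5 — true.
(e) block II: |A| = 6, |A ∩ B| = 4; needs |A ∩ B| ≤ |A ∖ B| — false.

4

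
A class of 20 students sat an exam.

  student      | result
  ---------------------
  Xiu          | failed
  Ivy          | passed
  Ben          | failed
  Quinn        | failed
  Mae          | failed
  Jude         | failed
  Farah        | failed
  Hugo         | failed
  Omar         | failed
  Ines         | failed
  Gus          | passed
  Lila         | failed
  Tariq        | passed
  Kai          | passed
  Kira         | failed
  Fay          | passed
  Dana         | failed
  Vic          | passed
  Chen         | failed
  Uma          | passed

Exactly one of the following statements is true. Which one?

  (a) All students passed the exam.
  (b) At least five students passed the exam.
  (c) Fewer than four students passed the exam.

|A| = 20, |A ∩ B| = 7, |A ∖ B| = 13.
(a) requires A ⊆ B, i.e. every element of A is in B (|A ∖ B| = 0): false.
(b) requires |A ∩ B| ≥ 5: true.
(c) requires |A ∩ B| < 4: false.

(b)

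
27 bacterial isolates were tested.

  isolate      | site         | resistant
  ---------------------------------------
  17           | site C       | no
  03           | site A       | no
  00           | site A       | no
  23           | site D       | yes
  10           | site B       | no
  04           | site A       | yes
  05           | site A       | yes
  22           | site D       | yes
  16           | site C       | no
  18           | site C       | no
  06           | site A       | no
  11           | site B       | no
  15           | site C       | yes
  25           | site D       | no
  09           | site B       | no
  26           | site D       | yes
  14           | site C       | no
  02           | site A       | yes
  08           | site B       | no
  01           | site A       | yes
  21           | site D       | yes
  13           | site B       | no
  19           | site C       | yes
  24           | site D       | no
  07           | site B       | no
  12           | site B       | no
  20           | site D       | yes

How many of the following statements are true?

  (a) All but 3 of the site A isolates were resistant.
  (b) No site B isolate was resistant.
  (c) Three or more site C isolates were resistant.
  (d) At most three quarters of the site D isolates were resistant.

3

(a) site A: |A| = 7, |A ∩ B| = 4; needs |A ∖ B| = 3 — true.
(b) site B: |A| = 7, |A ∩ B| = 0; needs A ∩ B = ∅ (|A ∩ B| = 0) — true.
(c) site C: |A| = 6, |A ∩ B| = 2; needs |A ∩ B| ≥ 3 — false.
(d) site D: |A| = 7, |A ∩ B| = 5; needs |A ∩ B| / |A| ≤ 3/4 — true.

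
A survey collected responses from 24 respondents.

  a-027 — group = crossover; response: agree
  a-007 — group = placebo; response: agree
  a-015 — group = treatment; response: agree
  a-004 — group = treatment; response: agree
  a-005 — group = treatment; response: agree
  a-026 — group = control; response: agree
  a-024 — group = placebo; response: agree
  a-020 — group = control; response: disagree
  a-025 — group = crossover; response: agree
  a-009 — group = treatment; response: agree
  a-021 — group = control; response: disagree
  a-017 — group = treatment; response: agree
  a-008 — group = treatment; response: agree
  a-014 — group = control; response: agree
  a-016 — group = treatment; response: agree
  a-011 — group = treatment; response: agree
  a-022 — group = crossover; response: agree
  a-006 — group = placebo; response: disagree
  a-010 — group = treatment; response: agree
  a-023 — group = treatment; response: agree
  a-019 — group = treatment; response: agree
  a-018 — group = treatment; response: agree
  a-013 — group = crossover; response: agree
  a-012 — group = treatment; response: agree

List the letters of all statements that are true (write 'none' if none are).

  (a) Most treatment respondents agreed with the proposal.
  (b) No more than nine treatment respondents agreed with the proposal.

|A| = 13, |A ∩ B| = 13, |A ∖ B| = 0.
(a) |A ∩ B| > |A ∖ B|: holds.
(b) |A ∩ B| ≤ 9: fails.

(a)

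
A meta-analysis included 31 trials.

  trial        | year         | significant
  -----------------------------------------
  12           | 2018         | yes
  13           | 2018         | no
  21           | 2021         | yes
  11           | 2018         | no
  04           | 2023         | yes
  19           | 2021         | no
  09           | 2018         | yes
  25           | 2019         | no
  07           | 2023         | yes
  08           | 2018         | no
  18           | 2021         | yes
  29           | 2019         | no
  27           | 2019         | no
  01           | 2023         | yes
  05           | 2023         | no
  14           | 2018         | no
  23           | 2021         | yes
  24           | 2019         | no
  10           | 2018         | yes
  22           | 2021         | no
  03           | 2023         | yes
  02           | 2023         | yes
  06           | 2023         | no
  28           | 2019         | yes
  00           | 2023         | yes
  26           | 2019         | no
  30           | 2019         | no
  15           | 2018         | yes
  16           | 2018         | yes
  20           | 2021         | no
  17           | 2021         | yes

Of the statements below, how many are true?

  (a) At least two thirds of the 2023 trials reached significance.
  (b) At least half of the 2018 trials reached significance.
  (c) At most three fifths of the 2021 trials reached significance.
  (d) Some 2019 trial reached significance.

4

(a) 2023: |A| = 8, |A ∩ B| = 6; needs |A ∩ B| / |A| ≥ 2/3 — true.
(b) 2018: |A| = 9, |A ∩ B| = 5; needs |A ∩ B| ≥ |A ∖ B| — true.
(c) 2021: |A| = 7, |A ∩ B| = 4; needs |A ∩ B| / |A| ≤ 3/5 — true.
(d) 2019: |A| = 7, |A ∩ B| = 1; needs A ∩ B ≠ ∅ (|A ∩ B| ≥ 1) — true.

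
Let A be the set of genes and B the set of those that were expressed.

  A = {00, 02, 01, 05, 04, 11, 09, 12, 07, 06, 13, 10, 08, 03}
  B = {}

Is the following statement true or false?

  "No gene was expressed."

True

Truth condition: A ∩ B = ∅ (|A ∩ B| = 0).
A (the restrictor) = {00, 02, 01, 05, 04, 11, 09, 12, 07, 06, 13, 10, 08, 03}, |A| = 14.
A ∩ B = {}, so |A ∩ B| = 0.
So the statement is true.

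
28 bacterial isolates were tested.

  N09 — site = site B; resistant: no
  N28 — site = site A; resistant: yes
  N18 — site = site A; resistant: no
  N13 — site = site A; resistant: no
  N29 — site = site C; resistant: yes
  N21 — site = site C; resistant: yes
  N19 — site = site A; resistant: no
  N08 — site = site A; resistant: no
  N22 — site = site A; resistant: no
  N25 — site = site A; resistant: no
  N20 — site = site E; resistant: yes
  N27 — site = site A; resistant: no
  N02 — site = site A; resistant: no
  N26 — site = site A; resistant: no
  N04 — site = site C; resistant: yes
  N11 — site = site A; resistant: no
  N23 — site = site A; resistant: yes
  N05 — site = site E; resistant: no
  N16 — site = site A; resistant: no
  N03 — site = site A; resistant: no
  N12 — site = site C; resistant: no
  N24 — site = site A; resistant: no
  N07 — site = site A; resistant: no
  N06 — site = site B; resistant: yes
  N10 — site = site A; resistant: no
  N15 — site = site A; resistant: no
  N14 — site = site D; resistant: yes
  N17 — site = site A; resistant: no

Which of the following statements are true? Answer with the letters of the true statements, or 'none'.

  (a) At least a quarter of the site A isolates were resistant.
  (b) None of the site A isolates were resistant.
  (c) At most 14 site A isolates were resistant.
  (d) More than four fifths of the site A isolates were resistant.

(c)

|A| = 19, |A ∩ B| = 2, |A ∖ B| = 17.
(a) |A ∩ B| / |A| ≥ 1/4: fails.
(b) A ∩ B = ∅ (|A ∩ B| = 0): fails.
(c) |A ∩ B| ≤ 14: holds.
(d) |A ∩ B| / |A| > 4/5: fails.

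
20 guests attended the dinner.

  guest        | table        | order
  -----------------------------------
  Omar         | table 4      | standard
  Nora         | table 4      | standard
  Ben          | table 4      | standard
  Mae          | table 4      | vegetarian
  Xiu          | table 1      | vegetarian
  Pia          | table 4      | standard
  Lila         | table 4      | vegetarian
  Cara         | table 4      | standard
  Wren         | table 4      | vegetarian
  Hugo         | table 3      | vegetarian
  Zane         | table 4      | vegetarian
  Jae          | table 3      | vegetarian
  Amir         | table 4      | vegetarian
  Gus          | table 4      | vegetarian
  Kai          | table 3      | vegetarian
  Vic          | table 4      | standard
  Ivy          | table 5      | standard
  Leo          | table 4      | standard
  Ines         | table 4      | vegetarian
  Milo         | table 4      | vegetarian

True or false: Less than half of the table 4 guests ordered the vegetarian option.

'Less than half of the table 4 guests ordered the vegetarian option' holds iff |A ∩ B| < |A ∖ B|.
|A| = 15, |A ∩ B| = 8, |A ∖ B| = 7.
8 > 7, so the statement is false.

False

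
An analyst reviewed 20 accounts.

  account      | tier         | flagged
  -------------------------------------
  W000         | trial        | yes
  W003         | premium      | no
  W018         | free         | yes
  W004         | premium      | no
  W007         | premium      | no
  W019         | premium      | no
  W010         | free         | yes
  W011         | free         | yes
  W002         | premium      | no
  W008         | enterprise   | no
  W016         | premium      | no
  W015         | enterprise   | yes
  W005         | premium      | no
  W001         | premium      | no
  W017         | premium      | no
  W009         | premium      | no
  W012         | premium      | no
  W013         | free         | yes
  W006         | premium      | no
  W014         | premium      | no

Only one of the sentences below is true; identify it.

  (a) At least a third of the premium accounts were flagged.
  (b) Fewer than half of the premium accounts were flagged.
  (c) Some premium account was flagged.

(b)

|A| = 13, |A ∩ B| = 0, |A ∖ B| = 13.
(a) requires |A ∩ B| / |A| ≥ 1/3: false.
(b) requires |A ∩ B| < |A ∖ B|: true.
(c) requires A ∩ B ≠ ∅ (|A ∩ B| ≥ 1): false.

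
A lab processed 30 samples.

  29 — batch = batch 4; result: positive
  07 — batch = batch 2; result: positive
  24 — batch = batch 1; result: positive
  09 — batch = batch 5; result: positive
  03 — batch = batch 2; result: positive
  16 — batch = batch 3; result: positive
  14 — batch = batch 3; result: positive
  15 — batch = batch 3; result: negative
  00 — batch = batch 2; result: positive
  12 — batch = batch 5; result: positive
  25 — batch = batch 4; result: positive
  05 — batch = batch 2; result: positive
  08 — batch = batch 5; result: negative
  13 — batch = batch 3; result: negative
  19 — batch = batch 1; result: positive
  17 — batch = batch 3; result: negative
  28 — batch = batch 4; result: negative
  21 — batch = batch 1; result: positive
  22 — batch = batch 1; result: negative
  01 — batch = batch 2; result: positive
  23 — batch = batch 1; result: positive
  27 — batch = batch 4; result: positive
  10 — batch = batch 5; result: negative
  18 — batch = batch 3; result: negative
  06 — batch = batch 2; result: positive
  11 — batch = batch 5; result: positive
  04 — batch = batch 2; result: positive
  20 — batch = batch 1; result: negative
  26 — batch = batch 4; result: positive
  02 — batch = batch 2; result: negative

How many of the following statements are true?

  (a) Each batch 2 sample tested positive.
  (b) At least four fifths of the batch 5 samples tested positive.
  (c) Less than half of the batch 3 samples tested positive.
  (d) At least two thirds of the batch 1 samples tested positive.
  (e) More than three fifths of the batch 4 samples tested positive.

(a) batch 2: |A| = 8, |A ∩ B| = 7; needs A ⊆ B, i.e. every element of A is in B (|A ∖ B| = 0) — false.
(b) batch 5: |A| = 5, |A ∩ B| = 3; needs |A ∩ B| / |A| ≥ 4/5 — false.
(c) batch 3: |A| = 6, |A ∩ B| = 2; needs |A ∩ B| < |A ∖ B| — true.
(d) batch 1: |A| = 6, |A ∩ B| = 4; needs |A ∩ B| / |A| ≥ 2/3 — true.
(e) batch 4: |A| = 5, |A ∩ B| = 4; needs |A ∩ B| / |A| > 3/5 — true.

3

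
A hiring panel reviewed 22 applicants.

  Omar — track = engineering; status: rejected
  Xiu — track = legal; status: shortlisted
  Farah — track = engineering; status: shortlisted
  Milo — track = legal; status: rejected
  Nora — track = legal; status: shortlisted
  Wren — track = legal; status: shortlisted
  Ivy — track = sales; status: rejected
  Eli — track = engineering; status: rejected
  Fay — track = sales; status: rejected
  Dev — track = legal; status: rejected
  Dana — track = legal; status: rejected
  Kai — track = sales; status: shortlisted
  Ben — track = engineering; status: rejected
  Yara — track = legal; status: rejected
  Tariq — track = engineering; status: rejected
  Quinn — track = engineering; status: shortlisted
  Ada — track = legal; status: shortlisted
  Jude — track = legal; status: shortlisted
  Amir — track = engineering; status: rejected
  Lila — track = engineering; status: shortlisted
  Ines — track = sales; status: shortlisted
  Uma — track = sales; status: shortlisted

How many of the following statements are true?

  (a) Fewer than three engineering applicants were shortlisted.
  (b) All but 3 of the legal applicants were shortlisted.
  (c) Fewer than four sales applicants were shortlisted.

(a) engineering: |A| = 8, |A ∩ B| = 3; needs |A ∩ B| < 3 — false.
(b) legal: |A| = 9, |A ∩ B| = 5; needs |A ∖ B| = 3 — false.
(c) sales: |A| = 5, |A ∩ B| = 3; needs |A ∩ B| < 4 — true.

1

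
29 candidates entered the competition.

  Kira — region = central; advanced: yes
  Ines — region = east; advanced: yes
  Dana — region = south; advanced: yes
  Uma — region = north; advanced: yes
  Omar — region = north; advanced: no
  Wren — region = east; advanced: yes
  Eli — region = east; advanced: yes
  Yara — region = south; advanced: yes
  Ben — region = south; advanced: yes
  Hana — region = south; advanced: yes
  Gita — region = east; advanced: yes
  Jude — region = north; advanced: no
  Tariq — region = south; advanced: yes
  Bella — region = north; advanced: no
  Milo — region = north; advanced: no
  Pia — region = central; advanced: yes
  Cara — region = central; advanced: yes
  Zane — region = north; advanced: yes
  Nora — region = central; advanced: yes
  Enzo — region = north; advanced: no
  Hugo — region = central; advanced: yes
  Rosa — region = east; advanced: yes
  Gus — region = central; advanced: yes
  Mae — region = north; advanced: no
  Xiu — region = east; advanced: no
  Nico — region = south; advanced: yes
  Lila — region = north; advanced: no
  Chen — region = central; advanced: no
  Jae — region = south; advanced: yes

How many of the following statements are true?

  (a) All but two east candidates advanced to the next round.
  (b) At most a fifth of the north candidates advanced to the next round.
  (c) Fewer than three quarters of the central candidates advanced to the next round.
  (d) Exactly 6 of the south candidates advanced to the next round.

(a) east: |A| = 6, |A ∩ B| = 5; needs |A ∖ B| = 2 — false.
(b) north: |A| = 9, |A ∩ B| = 2; needs |A ∩ B| / |A| ≤ 1/5 — false.
(c) central: |A| = 7, |A ∩ B| = 6; needs |A ∩ B| / |A| < 3/4 — false.
(d) south: |A| = 7, |A ∩ B| = 7; needs |A ∩ B| = 6 — false.

0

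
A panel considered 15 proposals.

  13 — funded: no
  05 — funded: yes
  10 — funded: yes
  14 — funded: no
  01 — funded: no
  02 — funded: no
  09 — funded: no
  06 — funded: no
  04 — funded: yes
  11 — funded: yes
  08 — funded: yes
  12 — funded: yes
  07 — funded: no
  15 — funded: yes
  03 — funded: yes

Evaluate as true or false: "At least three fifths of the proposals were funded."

False

Truth condition: |A ∩ B| / |A| ≥ 3/5.
|A| = 15, |A ∩ B| = 8, |A ∖ B| = 7.
|A ∩ B|/|A| = 8/15, so the statement is false.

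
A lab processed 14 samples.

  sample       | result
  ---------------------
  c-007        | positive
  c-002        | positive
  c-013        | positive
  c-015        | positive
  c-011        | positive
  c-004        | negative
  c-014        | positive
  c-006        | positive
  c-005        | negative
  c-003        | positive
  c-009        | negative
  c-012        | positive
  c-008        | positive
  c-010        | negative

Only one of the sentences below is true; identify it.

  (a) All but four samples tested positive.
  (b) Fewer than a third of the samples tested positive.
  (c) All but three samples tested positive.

|A| = 14, |A ∩ B| = 10, |A ∖ B| = 4.
(a) requires |A ∖ B| = 4: true.
(b) requires |A ∩ B| / |A| < 1/3: false.
(c) requires |A ∖ B| = 3: false.

(a)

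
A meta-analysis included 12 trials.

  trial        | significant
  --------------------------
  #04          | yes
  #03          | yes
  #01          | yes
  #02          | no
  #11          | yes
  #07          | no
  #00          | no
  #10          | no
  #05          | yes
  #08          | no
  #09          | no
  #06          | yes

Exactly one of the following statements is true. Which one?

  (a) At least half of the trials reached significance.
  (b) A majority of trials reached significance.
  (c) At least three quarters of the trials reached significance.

|A| = 12, |A ∩ B| = 6, |A ∖ B| = 6.
(a) requires |A ∩ B| ≥ |A ∖ B|: true.
(b) requires |A ∩ B| > |A ∖ B|: false.
(c) requires |A ∩ B| / |A| ≥ 3/4: false.

(a)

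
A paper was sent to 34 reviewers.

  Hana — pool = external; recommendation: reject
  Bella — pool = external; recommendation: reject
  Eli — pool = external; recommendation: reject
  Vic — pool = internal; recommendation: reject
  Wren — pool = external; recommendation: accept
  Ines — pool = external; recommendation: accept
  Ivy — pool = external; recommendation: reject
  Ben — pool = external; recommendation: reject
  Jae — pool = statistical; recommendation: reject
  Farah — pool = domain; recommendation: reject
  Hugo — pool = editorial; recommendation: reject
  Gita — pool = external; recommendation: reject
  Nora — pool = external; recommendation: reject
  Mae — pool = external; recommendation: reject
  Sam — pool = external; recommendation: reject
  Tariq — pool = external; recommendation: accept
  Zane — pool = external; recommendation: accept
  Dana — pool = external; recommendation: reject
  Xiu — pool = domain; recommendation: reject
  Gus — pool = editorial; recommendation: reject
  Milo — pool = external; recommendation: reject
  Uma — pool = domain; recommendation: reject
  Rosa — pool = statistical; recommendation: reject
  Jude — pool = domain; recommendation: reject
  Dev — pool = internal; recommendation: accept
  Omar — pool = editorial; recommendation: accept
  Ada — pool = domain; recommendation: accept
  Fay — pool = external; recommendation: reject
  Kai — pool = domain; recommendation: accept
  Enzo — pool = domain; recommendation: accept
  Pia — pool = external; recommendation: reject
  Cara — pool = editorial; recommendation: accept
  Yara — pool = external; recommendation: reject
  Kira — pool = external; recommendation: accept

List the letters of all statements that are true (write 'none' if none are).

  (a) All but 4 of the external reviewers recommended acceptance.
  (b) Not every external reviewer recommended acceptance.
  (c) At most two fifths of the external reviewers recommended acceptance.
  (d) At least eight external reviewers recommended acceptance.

|A| = 19, |A ∩ B| = 5, |A ∖ B| = 14.
(a) |A ∖ B| = 4: fails.
(b) A ⊄ B (|A ∖ B| ≥ 1): holds.
(c) |A ∩ B| / |A| ≤ 2/5: holds.
(d) |A ∩ B| ≥ 8: fails.

(b), (c)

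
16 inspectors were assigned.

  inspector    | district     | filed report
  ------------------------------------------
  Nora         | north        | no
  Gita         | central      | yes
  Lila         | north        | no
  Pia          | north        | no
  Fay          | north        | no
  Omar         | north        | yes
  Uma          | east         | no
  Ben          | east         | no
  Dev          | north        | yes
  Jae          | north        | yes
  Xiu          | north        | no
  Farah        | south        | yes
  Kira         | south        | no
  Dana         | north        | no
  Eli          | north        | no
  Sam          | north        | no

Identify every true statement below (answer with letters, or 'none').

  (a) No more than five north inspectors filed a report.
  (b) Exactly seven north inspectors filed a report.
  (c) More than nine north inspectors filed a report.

(a)

|A| = 11, |A ∩ B| = 3, |A ∖ B| = 8.
(a) |A ∩ B| ≤ 5: holds.
(b) |A ∩ B| = 7: fails.
(c) |A ∩ B| > 9: fails.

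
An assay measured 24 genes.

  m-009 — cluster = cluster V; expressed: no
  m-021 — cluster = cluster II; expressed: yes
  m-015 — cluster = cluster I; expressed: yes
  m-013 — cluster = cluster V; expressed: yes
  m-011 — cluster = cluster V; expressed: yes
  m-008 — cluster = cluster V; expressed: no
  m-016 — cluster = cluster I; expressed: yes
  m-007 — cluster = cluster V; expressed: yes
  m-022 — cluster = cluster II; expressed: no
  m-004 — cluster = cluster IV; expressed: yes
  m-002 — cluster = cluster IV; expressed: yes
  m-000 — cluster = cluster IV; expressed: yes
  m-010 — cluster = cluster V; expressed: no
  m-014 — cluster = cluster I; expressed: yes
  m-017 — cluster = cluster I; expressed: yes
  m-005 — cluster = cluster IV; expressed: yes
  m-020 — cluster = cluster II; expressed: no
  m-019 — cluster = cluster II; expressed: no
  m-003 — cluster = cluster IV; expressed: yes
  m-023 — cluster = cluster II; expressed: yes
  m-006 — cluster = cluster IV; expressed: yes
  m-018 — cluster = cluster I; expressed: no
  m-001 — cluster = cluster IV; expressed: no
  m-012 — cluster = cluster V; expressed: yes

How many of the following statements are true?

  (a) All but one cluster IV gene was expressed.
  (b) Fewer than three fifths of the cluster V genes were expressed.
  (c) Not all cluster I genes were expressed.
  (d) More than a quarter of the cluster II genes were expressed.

4

(a) cluster IV: |A| = 7, |A ∩ B| = 6; needs |A ∖ B| = 1 — true.
(b) cluster V: |A| = 7, |A ∩ B| = 4; needs |A ∩ B| / |A| < 3/5 — true.
(c) cluster I: |A| = 5, |A ∩ B| = 4; needs A ⊄ B (|A ∖ B| ≥ 1) — true.
(d) cluster II: |A| = 5, |A ∩ B| = 2; needs |A ∩ B| / |A| > 1/4 — true.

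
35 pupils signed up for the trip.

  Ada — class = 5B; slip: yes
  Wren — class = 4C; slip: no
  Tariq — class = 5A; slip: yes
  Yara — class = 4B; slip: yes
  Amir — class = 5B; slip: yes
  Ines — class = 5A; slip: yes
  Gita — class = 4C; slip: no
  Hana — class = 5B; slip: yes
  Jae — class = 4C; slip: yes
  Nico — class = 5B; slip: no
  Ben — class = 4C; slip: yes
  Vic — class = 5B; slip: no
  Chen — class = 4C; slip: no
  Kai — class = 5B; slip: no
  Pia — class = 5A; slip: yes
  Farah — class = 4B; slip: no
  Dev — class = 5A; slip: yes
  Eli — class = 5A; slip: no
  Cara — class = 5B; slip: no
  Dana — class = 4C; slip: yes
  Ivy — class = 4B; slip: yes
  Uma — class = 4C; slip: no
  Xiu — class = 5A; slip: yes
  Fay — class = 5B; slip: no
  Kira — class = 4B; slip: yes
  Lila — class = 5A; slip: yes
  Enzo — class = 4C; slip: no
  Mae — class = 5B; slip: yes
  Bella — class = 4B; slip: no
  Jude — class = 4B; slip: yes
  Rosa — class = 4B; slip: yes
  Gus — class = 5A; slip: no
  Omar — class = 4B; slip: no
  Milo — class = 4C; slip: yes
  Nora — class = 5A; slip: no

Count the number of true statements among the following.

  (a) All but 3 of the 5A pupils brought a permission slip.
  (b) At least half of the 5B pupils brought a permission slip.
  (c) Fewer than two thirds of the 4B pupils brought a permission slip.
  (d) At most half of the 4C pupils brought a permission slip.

(a) 5A: |A| = 9, |A ∩ B| = 6; needs |A ∖ B| = 3 — true.
(b) 5B: |A| = 9, |A ∩ B| = 4; needs |A ∩ B| ≥ |A ∖ B| — false.
(c) 4B: |A| = 8, |A ∩ B| = 5; needs |A ∩ B| / |A| < 2/3 — true.
(d) 4C: |A| = 9, |A ∩ B| = 4; needs |A ∩ B| ≤ |A ∖ B| — true.

3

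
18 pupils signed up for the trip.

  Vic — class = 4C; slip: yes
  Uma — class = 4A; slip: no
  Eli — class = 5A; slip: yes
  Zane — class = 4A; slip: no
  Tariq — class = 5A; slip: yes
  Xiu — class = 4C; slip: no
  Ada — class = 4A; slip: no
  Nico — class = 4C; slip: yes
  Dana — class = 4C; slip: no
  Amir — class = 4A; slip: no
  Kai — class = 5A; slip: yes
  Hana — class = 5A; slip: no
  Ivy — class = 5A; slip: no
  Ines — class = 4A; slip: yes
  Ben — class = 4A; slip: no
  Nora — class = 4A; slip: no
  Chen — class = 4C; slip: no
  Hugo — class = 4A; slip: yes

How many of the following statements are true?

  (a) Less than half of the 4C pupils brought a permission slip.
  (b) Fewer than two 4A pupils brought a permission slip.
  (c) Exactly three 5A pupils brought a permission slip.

(a) 4C: |A| = 5, |A ∩ B| = 2; needs |A ∩ B| < |A ∖ B| — true.
(b) 4A: |A| = 8, |A ∩ B| = 2; needs |A ∩ B| < 2 — false.
(c) 5A: |A| = 5, |A ∩ B| = 3; needs |A ∩ B| = 3 — true.

2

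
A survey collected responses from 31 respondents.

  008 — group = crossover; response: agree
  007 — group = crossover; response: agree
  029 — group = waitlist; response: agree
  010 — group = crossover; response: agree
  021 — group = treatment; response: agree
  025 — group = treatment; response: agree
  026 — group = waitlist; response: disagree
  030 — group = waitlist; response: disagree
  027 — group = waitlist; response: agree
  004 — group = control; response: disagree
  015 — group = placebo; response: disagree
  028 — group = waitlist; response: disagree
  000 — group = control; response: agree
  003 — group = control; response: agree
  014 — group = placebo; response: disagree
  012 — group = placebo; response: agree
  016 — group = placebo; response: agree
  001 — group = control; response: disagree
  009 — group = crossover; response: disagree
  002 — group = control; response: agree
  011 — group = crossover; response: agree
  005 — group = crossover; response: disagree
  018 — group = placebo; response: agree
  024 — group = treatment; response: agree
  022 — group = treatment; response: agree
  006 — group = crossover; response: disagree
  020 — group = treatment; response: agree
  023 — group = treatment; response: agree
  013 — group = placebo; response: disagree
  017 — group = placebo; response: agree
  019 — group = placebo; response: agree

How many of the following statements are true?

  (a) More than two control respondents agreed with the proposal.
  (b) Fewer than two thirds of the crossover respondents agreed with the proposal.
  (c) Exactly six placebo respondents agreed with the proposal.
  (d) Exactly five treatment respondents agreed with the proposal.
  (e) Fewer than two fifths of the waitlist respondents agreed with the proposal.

2

(a) control: |A| = 5, |A ∩ B| = 3; needs |A ∩ B| > 2 — true.
(b) crossover: |A| = 7, |A ∩ B| = 4; needs |A ∩ B| / |A| < 2/3 — true.
(c) placebo: |A| = 8, |A ∩ B| = 5; needs |A ∩ B| = 6 — false.
(d) treatment: |A| = 6, |A ∩ B| = 6; needs |A ∩ B| = 5 — false.
(e) waitlist: |A| = 5, |A ∩ B| = 2; needs |A ∩ B| / |A| < 2/5 — false.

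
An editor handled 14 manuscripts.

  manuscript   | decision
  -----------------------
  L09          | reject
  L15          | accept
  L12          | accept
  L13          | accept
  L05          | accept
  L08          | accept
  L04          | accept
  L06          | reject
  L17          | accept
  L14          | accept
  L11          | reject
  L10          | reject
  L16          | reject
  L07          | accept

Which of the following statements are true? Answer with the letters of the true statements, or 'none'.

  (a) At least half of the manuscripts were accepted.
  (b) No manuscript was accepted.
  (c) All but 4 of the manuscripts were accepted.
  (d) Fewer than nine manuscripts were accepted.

|A| = 14, |A ∩ B| = 9, |A ∖ B| = 5.
(a) |A ∩ B| ≥ |A ∖ B|: holds.
(b) A ∩ B = ∅ (|A ∩ B| = 0): fails.
(c) |A ∖ B| = 4: fails.
(d) |A ∩ B| < 9: fails.

(a)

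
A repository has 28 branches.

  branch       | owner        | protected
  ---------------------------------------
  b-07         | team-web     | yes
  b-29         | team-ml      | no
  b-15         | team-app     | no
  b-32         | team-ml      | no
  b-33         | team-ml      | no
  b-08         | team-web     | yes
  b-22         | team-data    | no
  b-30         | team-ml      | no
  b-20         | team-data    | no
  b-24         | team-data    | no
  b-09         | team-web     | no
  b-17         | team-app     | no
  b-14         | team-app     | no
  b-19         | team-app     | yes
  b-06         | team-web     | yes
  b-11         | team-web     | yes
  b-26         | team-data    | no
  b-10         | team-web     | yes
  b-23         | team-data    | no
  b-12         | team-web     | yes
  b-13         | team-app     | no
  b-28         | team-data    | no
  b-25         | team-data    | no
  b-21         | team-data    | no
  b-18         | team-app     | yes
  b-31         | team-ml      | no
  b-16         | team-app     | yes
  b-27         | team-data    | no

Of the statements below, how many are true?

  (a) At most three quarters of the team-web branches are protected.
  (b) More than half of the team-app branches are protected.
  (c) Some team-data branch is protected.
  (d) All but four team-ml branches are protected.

(a) team-web: |A| = 7, |A ∩ B| = 6; needs |A ∩ B| / |A| ≤ 3/4 — false.
(b) team-app: |A| = 7, |A ∩ B| = 3; needs |A ∩ B| > |A ∖ B| — false.
(c) team-data: |A| = 9, |A ∩ B| = 0; needs A ∩ B ≠ ∅ (|A ∩ B| ≥ 1) — false.
(d) team-ml: |A| = 5, |A ∩ B| = 0; needs |A ∖ B| = 4 — false.

0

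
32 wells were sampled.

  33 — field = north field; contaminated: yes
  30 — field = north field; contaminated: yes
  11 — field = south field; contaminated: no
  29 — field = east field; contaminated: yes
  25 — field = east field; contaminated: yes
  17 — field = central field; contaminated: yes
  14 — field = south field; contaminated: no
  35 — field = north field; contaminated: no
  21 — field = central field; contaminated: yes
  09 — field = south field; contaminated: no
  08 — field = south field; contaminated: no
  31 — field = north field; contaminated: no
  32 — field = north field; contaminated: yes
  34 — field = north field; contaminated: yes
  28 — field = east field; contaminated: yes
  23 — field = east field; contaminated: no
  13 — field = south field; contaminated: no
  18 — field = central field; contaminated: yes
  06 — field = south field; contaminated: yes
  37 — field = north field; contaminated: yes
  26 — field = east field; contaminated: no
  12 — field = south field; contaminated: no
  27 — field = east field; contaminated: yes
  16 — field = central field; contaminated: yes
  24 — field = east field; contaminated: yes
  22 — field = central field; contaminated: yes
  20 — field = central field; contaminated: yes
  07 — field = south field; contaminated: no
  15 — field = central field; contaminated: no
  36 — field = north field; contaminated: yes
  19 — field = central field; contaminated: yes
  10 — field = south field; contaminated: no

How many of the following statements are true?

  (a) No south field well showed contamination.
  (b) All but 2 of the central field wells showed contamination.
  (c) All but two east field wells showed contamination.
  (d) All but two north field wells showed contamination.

(a) south field: |A| = 9, |A ∩ B| = 1; needs A ∩ B = ∅ (|A ∩ B| = 0) — false.
(b) central field: |A| = 8, |A ∩ B| = 7; needs |A ∖ B| = 2 — false.
(c) east field: |A| = 7, |A ∩ B| = 5; needs |A ∖ B| = 2 — true.
(d) north field: |A| = 8, |A ∩ B| = 6; needs |A ∖ B| = 2 — true.

2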